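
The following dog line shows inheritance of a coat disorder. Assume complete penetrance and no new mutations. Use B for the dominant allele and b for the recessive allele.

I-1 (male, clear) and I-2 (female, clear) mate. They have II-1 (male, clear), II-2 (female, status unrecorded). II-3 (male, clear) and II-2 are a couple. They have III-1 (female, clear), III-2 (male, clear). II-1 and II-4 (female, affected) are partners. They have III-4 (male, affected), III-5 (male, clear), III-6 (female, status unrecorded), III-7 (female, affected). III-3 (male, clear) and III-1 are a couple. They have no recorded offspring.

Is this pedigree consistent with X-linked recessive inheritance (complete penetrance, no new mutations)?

Under X-linked recessive, III-5 (clear, male) cannot arise from II-1 (clear) × II-4 (affected).

No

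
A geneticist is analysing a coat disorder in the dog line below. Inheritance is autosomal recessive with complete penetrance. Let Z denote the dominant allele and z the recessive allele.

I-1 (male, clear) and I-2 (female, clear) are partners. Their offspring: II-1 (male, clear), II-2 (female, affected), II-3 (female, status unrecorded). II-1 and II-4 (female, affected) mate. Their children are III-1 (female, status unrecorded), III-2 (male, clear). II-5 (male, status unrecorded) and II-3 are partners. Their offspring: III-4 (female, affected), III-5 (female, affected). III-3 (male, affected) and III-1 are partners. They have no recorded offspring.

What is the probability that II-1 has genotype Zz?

1/2

I-1 is clear so carries Z and passed z to II-2 (zz), so I-1 is Zz.
I-2 is clear so carries Z and passed z to II-2 (zz), so I-2 is Zz.
Their cross gives offspring ratios 1/4 ZZ : 1/2 Zz : 1/4 zz. Conditioning on II-1 being clear, P(Zz) = 1/2 / 3/4 = 2/3 before taking II-1's own offspring into account.
II-4 is affected, so II-4 is zz.
Now use II-1's offspring. Probability of each recorded status — clear son III-2: 1/2 if II-1 is Zz, 1 if ZZ. (III-1: equally likely either way, so uninformative.)
Bayes: P(Zz) = 2/3·1/2 / (2/3·1/2 + 1/3·1) = 1/2.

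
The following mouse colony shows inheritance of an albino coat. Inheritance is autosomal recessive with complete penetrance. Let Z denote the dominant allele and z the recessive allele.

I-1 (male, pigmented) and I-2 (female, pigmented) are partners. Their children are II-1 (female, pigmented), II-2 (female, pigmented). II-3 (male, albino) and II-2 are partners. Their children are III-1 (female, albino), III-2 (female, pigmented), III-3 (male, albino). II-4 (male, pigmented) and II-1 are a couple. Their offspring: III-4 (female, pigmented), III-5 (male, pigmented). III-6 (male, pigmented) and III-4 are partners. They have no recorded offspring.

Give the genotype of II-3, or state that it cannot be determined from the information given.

II-3 is albino, so II-3 is zz.

zz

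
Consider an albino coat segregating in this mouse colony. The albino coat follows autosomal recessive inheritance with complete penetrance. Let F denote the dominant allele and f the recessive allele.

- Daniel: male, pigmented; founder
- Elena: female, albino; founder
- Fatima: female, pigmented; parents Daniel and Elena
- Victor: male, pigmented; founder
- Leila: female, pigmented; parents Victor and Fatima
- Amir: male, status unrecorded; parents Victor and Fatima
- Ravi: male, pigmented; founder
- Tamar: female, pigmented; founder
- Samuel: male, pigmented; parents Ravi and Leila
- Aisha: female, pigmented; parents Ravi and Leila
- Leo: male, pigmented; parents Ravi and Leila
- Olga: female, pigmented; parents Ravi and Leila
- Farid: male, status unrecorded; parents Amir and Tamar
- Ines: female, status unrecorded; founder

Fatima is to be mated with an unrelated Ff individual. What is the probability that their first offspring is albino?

1/4

Fatima is pigmented so carries F and received f from Elena (ff), so Fatima is Ff.
The cross gives 1/4 FF : 1/2 Ff : 1/4 ff, so P(offspring is albino) = 1/4.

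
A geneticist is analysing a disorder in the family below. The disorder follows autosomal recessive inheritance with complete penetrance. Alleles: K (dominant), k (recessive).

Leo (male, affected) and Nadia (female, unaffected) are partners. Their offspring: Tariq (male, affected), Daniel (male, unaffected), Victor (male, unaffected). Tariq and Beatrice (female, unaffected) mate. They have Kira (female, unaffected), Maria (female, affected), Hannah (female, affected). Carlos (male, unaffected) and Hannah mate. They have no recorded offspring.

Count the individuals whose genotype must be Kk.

5

Obligate heterozygotes: Nadia is unaffected so carries K and passed k to Tariq (kk), so Nadia is Kk; Daniel is unaffected so carries K and received k from Leo (kk), so Daniel is Kk; Victor is unaffected so carries K and received k from Leo (kk), so Victor is Kk; Beatrice is unaffected so carries K and passed k to Maria (kk), so Beatrice is Kk; Kira is unaffected so carries K and received k from Tariq (kk), so Kira is Kk.
Every other individual is either homozygous by phenotype or has at least one consistent homozygous assignment, so the count is 5.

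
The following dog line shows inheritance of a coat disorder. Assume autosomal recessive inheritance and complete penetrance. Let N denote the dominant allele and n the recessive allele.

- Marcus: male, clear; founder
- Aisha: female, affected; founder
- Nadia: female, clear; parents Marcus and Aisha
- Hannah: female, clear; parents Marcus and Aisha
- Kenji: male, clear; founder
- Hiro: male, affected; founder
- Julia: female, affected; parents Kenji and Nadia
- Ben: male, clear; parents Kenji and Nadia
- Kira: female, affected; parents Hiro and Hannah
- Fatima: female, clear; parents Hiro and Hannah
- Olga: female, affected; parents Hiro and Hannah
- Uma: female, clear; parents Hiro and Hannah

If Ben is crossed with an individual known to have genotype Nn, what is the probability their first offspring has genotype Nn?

Kenji is clear so carries N and passed n to Julia (nn), so Kenji is Nn.
Nadia is clear so carries N and received n from Aisha (nn), so Nadia is Nn.
Ben is a clear offspring of Kenji (Nn) × Nadia (Nn), whose cross gives 1/4 NN : 1/2 Nn : 1/4 nn; conditioning on being clear, Ben is NN with probability 1/3, Nn with probability 2/3.
Summing over parental genotype combinations, P(offspring has genotype Nn) = 1/3·1/2 + 2/3·1/2 = 1/2.

1/2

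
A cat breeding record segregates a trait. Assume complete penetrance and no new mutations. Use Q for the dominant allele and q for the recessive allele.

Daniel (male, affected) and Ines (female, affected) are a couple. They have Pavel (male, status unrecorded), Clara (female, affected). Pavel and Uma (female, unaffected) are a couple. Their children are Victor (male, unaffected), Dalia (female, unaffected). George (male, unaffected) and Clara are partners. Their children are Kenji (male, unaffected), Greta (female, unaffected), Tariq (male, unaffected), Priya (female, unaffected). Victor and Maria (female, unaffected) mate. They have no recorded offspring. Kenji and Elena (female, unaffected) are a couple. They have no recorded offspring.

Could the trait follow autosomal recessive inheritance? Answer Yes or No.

Yes

A consistent assignment under autosomal recessive exists: Daniel qq, Ines qq, Pavel qq, Clara qq, Uma QQ, George QQ, Victor Qq, Dalia Qq, Maria QQ, Kenji Qq, Greta Qq, Tariq Qq, Priya Qq, Elena QQ.
In this assignment every recorded phenotype matches its genotype and every non-founder's genotype is obtainable from its parents' genotypes, so the pedigree is consistent.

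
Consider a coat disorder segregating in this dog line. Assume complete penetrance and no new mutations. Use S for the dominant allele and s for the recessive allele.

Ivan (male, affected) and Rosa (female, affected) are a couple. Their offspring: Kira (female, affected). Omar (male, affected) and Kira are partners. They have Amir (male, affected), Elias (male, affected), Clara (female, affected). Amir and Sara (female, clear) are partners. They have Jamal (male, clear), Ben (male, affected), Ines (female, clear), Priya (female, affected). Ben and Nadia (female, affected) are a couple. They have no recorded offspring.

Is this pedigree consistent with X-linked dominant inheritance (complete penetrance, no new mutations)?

No

Under X-linked dominant, Ben (affected, male) cannot arise from Amir (affected) × Sara (clear).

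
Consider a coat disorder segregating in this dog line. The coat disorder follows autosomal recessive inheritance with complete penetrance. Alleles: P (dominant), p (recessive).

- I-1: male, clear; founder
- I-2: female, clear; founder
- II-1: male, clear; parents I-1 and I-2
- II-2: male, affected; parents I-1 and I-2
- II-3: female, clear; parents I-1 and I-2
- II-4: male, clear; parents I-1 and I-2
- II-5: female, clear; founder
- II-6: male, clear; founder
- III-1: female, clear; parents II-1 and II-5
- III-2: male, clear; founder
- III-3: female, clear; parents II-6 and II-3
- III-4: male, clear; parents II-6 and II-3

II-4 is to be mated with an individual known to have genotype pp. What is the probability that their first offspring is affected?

1/3

I-1 is clear so carries P and passed p to II-2 (pp), so I-1 is Pp.
I-2 is clear so carries P and passed p to II-2 (pp), so I-2 is Pp.
II-4 is a clear offspring of I-1 (Pp) × I-2 (Pp), whose cross gives 1/4 PP : 1/2 Pp : 1/4 pp; conditioning on being clear, II-4 is PP with probability 1/3, Pp with probability 2/3.
Summing over parental genotype combinations, P(offspring is affected) = 2/3·1/2 = 1/3.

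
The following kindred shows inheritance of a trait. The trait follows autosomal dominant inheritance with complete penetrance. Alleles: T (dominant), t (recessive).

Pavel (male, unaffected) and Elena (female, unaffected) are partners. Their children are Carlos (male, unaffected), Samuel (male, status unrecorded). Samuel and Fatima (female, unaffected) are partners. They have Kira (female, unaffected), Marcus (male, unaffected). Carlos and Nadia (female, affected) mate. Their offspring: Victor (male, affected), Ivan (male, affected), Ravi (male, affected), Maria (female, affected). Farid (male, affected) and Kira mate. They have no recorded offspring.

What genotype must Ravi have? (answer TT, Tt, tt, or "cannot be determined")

From phenotype alone, Ravi is TT or Tt.
Ravi is affected so carries T and received t from Carlos (tt), so Ravi is Tt.

Tt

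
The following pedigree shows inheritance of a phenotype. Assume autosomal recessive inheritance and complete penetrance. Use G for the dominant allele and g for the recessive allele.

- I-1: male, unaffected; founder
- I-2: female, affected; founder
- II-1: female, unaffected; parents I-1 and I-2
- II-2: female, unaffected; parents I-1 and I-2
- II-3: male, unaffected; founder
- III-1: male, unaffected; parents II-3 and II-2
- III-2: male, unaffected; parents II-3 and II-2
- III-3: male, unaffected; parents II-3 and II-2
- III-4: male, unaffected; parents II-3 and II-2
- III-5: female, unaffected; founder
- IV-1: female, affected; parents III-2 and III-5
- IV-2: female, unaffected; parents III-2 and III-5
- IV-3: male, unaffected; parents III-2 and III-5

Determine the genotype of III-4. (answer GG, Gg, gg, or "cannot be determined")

III-4's phenotype allows GG or Gg, and no parent or child forces a single allele at both positions; consistent genotype assignments exist with III-4 as GG or Gg.

cannot be determined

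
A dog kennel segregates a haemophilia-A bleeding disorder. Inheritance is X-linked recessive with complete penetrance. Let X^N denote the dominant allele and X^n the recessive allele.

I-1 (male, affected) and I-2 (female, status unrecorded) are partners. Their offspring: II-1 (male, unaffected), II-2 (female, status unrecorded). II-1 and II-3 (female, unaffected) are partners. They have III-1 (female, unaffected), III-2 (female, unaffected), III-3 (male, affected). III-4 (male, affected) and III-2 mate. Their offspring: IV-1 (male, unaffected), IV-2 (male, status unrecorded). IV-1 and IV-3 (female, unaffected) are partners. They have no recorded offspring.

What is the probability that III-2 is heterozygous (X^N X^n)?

1/3

II-1 is unaffected, so II-1 is X^N Y.
II-3 is unaffected so carries N and passed n to III-3 (X^n Y), so II-3 is X^N X^n.
Their cross gives offspring ratios 1/2 X^N X^N : 1/2 X^N X^n. Conditioning on III-2 being unaffected, P(X^N X^n) = 1/2 / 1 = 1/2 before taking III-2's own offspring into account.
III-4 is affected, so III-4 is X^n Y.
Now use III-2's offspring. Probability of each recorded status — unaffected son IV-1: 1/2 if III-2 is X^N X^n, 1 if X^N X^N. (IV-2: equally likely either way, so uninformative.)
Bayes: P(X^N X^n) = 1/2·1/2 / (1/2·1/2 + 1/2·1) = 1/3.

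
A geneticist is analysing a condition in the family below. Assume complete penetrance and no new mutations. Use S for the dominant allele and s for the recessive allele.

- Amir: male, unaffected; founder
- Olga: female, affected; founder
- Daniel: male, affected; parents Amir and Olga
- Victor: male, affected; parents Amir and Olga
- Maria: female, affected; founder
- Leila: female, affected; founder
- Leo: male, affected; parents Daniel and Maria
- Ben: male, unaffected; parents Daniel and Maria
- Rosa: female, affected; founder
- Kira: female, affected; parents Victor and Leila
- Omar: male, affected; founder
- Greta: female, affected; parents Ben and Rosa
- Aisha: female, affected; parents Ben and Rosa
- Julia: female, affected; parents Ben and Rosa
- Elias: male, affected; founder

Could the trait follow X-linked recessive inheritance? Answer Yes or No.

No

Under X-linked recessive, Ben (unaffected, male) cannot arise from Daniel (affected) × Maria (affected).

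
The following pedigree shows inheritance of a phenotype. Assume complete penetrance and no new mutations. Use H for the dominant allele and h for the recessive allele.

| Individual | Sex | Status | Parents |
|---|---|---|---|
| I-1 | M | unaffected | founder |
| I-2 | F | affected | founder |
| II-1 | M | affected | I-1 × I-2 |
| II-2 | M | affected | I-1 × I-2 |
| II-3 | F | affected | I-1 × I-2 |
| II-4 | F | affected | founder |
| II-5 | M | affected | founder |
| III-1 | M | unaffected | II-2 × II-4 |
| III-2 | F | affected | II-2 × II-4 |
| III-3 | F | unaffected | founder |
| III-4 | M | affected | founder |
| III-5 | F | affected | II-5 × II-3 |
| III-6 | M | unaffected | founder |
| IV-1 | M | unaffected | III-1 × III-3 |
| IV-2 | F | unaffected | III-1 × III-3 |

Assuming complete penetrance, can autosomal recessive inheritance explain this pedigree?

Under autosomal recessive, III-1 (unaffected, male) cannot arise from II-2 (affected) × II-4 (affected).

No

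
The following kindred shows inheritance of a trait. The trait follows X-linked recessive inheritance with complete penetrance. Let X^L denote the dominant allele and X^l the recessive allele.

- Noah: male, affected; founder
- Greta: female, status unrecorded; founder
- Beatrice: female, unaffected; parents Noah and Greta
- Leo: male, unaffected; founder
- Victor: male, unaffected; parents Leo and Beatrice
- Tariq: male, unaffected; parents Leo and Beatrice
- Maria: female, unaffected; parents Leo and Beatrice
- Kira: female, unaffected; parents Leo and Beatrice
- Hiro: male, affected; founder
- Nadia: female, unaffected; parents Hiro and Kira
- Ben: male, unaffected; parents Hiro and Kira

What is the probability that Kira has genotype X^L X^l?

1/5

Leo is unaffected, so Leo is X^L Y.
Beatrice is unaffected so carries L and received l from Noah (X^l Y), so Beatrice is X^L X^l.
Their cross gives offspring ratios 1/2 X^L X^L : 1/2 X^L X^l. Conditioning on Kira being unaffected, P(X^L X^l) = 1/2 / 1 = 1/2 before taking Kira's own offspring into account.
Hiro is affected, so Hiro is X^l Y.
Now use Kira's offspring. Probability of each recorded status — unaffected daughter Nadia: 1/2 if Kira is X^L X^l, 1 if X^L X^L; unaffected son Ben: 1/2 if Kira is X^L X^l, 1 if X^L X^L.
Bayes: P(X^L X^l) = 1/2·1/4 / (1/2·1/4 + 1/2·1) = 1/5.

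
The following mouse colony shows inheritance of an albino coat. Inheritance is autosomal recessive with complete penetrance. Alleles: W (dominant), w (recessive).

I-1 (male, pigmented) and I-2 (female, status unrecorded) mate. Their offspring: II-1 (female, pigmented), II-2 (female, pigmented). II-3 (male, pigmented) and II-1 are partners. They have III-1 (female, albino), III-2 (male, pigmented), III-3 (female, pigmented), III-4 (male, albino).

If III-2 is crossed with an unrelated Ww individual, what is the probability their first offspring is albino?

II-3 is pigmented so carries W and passed w to III-1 (ww), so II-3 is Ww.
II-1 is pigmented so carries W and passed w to III-1 (ww), so II-1 is Ww.
III-2 is a pigmented offspring of II-3 (Ww) × II-1 (Ww), whose cross gives 1/4 WW : 1/2 Ww : 1/4 ww; conditioning on being pigmented, III-2 is WW with probability 1/3, Ww with probability 2/3.
Summing over parental genotype combinations, P(offspring is albino) = 2/3·1/4 = 1/6.

1/6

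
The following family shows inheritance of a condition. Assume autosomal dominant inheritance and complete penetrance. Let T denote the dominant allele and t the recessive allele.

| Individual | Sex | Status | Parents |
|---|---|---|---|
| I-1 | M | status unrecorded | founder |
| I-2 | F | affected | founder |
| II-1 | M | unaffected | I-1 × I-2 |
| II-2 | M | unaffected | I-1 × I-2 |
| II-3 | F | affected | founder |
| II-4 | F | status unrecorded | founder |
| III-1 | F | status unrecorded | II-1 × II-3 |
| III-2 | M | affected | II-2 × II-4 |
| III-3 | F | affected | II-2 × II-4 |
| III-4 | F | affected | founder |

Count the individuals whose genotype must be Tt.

Obligate heterozygotes: I-2 is affected so carries T and passed t to II-1 (tt), so I-2 is Tt; III-2 is affected so carries T and received t from II-2 (tt), so III-2 is Tt; III-3 is affected so carries T and received t from II-2 (tt), so III-3 is Tt.
Every other individual is either homozygous by phenotype or has at least one consistent homozygous assignment, so the count is 3.

3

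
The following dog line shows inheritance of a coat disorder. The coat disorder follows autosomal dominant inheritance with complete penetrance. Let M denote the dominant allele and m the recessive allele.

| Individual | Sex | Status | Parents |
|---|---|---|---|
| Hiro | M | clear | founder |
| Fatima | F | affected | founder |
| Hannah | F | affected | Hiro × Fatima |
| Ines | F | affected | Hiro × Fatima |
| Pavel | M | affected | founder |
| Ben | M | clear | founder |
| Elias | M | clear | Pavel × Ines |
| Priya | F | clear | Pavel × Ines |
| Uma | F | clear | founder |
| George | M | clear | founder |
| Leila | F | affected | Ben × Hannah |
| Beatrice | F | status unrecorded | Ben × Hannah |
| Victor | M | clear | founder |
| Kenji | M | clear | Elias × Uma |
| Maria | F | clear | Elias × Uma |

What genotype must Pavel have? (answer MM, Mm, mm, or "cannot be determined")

Mm

From phenotype alone, Pavel is MM or Mm.
Pavel is affected so carries M and passed m to Elias (mm), so Pavel is Mm.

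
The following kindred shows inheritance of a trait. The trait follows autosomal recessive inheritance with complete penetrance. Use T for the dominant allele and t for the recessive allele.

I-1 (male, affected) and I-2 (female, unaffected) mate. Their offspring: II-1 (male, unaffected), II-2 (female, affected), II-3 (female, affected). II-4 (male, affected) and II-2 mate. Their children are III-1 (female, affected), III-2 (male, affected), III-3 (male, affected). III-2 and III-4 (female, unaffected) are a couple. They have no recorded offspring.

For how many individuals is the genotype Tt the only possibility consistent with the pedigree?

Obligate heterozygotes: I-2 is unaffected so carries T and passed t to II-2 (tt), so I-2 is Tt; II-1 is unaffected so carries T and received t from I-1 (tt), so II-1 is Tt.
Every other individual is either homozygous by phenotype or has at least one consistent homozygous assignment, so the count is 2.

2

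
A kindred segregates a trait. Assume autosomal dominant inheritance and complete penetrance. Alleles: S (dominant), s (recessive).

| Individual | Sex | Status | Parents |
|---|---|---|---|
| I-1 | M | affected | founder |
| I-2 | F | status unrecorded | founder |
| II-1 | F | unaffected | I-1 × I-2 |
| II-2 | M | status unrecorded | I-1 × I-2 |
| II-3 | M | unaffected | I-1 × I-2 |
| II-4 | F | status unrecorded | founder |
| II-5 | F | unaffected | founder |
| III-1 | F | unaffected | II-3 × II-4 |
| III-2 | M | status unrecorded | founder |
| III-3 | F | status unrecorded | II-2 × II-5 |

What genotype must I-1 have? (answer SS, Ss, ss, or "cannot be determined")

From phenotype alone, I-1 is SS or Ss.
I-1 is affected so carries S and passed s to II-1 (ss), so I-1 is Ss.

Ss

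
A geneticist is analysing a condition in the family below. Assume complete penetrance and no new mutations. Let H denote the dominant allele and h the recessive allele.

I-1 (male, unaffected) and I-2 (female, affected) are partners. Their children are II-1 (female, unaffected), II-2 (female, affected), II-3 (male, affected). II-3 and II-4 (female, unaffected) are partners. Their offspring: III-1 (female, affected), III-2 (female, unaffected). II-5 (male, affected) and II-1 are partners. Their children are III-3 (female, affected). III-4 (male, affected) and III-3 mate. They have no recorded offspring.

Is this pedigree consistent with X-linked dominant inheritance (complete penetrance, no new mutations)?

No

Under X-linked dominant, III-2 (unaffected, female) cannot arise from II-3 (affected) × II-4 (unaffected).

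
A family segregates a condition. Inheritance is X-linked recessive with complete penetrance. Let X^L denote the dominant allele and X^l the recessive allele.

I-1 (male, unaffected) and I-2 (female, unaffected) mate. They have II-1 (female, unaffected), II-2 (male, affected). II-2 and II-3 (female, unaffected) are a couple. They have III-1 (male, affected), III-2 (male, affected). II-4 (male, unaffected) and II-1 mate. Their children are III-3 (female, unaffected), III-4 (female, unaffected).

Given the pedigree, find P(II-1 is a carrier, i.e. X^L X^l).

I-1 is unaffected, so I-1 is X^L Y.
I-2 is unaffected so carries L and passed l to II-2 (X^l Y), so I-2 is X^L X^l.
Their cross gives offspring ratios 1/2 X^L X^L : 1/2 X^L X^l. Conditioning on II-1 being unaffected, P(X^L X^l) = 1/2 / 1 = 1/2 before taking II-1's own offspring into account.
II-4 is unaffected, so II-4 is X^L Y.
II-1's offspring (III-3, III-4) would show their recorded status with the same probability whether II-1 is X^L X^l or X^L X^L, so they carry no information and P(X^L X^l) = 1/2.

1/2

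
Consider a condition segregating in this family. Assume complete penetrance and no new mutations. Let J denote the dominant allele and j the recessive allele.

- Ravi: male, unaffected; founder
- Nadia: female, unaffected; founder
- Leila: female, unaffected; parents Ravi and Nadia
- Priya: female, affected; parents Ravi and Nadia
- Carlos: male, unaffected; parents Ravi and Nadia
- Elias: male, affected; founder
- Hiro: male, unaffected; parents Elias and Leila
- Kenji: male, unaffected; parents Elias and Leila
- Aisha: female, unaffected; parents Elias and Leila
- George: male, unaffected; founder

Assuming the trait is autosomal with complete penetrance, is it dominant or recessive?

Ravi and Nadia are both unaffected yet have an affected child Priya. Under dominance, an affected child requires at least one affected parent, so the trait cannot be dominant.

recessive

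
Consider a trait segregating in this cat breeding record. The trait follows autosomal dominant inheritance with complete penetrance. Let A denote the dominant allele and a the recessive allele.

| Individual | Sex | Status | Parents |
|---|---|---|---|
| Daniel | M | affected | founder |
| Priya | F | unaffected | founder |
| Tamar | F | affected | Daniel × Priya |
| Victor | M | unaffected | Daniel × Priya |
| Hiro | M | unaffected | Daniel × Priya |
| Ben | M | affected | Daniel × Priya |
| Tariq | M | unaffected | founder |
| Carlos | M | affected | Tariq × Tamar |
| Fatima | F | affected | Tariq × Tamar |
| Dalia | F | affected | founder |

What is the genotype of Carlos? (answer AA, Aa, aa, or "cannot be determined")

From phenotype alone, Carlos is AA or Aa.
Carlos is affected so carries A and received a from Tariq (aa), so Carlos is Aa.

Aa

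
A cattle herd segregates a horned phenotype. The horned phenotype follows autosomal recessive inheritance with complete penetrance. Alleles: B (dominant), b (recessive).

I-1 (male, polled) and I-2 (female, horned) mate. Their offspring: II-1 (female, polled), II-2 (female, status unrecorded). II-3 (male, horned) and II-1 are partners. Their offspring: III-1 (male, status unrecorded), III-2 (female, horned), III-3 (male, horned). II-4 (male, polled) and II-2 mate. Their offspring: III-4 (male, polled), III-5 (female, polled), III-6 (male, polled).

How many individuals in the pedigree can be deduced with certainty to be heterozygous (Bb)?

1

Obligate heterozygotes: II-1 is polled so carries B and received b from I-2 (bb), so II-1 is Bb.
Every other individual is either homozygous by phenotype or has at least one consistent homozygous assignment, so the count is 1.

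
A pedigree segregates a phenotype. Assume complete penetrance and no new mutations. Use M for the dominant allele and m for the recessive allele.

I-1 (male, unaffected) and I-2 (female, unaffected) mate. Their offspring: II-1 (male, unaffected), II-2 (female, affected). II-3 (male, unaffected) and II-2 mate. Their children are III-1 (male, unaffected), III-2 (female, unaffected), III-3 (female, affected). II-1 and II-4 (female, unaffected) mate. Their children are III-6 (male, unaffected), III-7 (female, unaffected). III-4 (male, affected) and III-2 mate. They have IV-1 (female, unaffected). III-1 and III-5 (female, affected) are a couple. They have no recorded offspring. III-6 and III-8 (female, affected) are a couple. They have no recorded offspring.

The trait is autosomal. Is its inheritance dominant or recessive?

I-1 and I-2 are both unaffected yet have an affected child II-2. Under dominance, an affected child requires at least one affected parent, so the trait cannot be dominant.

recessive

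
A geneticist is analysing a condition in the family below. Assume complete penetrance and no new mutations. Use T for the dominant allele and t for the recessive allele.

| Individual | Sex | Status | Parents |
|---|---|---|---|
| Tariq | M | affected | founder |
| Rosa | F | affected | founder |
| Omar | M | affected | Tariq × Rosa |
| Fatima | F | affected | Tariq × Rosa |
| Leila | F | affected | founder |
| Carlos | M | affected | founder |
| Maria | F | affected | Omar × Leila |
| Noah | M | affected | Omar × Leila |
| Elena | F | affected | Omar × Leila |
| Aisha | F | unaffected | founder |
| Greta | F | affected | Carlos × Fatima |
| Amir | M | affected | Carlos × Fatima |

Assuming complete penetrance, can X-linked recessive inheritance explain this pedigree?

A consistent assignment under X-linked recessive exists: Tariq X^t Y, Rosa X^t X^t, Omar X^t Y, Fatima X^t X^t, Leila X^t X^t, Carlos X^t Y, Maria X^t X^t, Noah X^t Y, Elena X^t X^t, Aisha X^T X^T, Greta X^t X^t, Amir X^t Y.
In this assignment every recorded phenotype matches its genotype and every non-founder's genotype is obtainable from its parents' genotypes, so the pedigree is consistent.

Yes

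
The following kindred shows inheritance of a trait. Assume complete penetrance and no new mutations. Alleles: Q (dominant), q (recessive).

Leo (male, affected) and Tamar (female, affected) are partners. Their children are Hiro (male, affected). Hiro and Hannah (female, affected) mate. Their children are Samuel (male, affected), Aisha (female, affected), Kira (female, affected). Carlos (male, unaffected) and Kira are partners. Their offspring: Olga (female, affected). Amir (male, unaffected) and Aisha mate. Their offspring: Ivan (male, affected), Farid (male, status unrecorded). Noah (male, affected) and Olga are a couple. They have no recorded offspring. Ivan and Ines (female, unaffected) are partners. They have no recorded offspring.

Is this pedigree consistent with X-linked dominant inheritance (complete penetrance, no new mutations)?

A consistent assignment under X-linked dominant exists: Leo X^Q Y, Tamar X^Q X^Q, Hiro X^Q Y, Hannah X^Q X^Q, Samuel X^Q Y, Aisha X^Q X^Q, Kira X^Q X^Q, Carlos X^q Y, Amir X^q Y, Olga X^Q X^q, Noah X^Q Y, Ivan X^Q Y, Farid X^Q Y, Ines X^q X^q.
In this assignment every recorded phenotype matches its genotype and every non-founder's genotype is obtainable from its parents' genotypes, so the pedigree is consistent.

Yes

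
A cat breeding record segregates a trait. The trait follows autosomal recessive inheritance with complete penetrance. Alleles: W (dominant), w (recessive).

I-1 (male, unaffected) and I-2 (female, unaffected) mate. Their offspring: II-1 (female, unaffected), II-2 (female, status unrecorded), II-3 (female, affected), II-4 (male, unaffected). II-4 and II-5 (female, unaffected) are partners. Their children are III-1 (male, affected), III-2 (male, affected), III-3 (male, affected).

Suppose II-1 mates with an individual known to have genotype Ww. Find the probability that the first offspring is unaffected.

I-1 is unaffected so carries W and passed w to II-3 (ww), so I-1 is Ww.
I-2 is unaffected so carries W and passed w to II-3 (ww), so I-2 is Ww.
II-1 is an unaffected offspring of I-1 (Ww) × I-2 (Ww), whose cross gives 1/4 WW : 1/2 Ww : 1/4 ww; conditioning on being unaffected, II-1 is WW with probability 1/3, Ww with probability 2/3.
Summing over parental genotype combinations, P(offspring is unaffected) = 1/3·1 + 2/3·3/4 = 5/6.

5/6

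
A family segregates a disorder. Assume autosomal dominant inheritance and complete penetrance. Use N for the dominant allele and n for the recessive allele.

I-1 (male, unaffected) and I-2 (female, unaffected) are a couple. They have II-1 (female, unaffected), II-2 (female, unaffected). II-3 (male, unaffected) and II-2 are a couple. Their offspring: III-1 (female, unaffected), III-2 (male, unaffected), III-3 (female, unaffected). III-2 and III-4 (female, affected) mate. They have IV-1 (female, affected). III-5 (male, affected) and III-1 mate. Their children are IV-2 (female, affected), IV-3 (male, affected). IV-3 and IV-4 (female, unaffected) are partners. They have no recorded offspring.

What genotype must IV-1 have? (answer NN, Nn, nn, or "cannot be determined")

From phenotype alone, IV-1 is NN or Nn.
IV-1 is affected so carries N and received n from III-2 (nn), so IV-1 is Nn.

Nn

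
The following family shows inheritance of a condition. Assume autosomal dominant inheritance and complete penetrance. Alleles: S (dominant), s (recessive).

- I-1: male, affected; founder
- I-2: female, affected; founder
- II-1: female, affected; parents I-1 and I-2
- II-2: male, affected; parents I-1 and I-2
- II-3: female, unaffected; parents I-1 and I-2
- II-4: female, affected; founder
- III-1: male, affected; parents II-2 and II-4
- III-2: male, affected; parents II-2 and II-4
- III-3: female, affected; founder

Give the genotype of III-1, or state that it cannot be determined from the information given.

III-1's phenotype allows SS or Ss, and no parent or child forces a single allele at both positions; consistent genotype assignments exist with III-1 as SS or Ss.

cannot be determined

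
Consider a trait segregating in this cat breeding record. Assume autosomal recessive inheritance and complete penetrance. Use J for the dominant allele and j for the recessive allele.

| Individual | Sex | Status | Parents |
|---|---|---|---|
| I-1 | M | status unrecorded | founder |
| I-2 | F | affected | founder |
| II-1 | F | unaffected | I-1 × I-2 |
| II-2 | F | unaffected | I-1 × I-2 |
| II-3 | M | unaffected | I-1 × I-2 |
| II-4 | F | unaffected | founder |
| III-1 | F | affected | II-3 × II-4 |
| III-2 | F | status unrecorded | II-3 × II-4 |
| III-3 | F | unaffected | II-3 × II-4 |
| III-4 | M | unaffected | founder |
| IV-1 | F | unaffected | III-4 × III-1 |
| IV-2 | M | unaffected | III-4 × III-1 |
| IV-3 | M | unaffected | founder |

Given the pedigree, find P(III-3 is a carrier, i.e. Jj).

2/3

II-3 is unaffected so carries J and received j from I-2 (jj), so II-3 is Jj.
II-4 is unaffected so carries J and passed j to III-1 (jj), so II-4 is Jj.
Their cross gives offspring ratios 1/4 JJ : 1/2 Jj : 1/4 jj. Conditioning on III-3 being unaffected, P(Jj) = 1/2 / 3/4 = 2/3.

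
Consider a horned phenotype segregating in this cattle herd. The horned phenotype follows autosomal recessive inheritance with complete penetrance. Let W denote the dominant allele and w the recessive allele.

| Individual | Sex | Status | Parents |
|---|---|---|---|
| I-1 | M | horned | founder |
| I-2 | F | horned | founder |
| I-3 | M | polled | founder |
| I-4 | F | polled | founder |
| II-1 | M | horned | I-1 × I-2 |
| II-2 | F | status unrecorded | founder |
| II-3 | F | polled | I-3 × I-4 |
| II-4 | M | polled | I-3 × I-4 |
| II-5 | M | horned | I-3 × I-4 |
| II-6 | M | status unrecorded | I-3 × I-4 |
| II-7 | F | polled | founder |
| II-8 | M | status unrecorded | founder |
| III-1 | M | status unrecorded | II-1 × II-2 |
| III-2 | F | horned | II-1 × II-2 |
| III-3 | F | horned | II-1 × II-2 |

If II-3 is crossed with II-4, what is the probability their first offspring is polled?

8/9

I-3 is polled so carries W and passed w to II-5 (ww), so I-3 is Ww.
I-4 is polled so carries W and passed w to II-5 (ww), so I-4 is Ww.
II-3 is a polled offspring of I-3 (Ww) × I-4 (Ww), whose cross gives 1/4 WW : 1/2 Ww : 1/4 ww; conditioning on being polled, II-3 is WW with probability 1/3, Ww with probability 2/3.
II-4 is a polled offspring of I-3 (Ww) × I-4 (Ww), whose cross gives 1/4 WW : 1/2 Ww : 1/4 ww; conditioning on being polled, II-4 is WW with probability 1/3, Ww with probability 2/3.
Summing over parental genotype combinations, P(offspring is polled) = 1/9·1 + 2/9·1 + 2/9·1 + 4/9·3/4 = 8/9.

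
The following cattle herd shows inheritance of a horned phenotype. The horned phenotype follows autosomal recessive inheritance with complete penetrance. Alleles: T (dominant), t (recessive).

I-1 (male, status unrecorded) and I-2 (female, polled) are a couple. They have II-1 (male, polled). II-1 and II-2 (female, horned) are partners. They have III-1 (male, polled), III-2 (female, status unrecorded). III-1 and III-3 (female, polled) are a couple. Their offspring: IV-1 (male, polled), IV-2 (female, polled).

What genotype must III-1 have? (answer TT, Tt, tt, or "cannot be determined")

From phenotype alone, III-1 is TT or Tt.
III-1 is polled so carries T and received t from II-2 (tt), so III-1 is Tt.

Tt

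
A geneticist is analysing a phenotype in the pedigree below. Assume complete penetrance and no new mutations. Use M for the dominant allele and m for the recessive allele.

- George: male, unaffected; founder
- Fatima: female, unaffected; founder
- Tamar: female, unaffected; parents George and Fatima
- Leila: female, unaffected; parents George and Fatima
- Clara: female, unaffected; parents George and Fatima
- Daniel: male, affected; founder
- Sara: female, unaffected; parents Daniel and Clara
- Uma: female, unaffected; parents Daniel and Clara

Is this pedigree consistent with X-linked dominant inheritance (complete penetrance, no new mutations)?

Under X-linked dominant, Sara (unaffected, female) cannot arise from Daniel (affected) × Clara (unaffected).

No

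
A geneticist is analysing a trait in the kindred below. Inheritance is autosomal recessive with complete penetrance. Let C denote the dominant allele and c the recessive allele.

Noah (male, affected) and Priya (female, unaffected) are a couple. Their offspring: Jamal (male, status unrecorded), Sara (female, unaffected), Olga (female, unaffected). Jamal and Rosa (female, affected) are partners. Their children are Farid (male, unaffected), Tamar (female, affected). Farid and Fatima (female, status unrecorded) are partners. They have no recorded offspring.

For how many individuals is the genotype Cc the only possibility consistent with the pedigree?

4

Obligate heterozygotes: Jamal passed C to Farid (Cc, whose c came from Rosa) and received c from Noah (cc), so Jamal is Cc; Sara is unaffected so carries C and received c from Noah (cc), so Sara is Cc; Olga is unaffected so carries C and received c from Noah (cc), so Olga is Cc; Farid is unaffected so carries C and received c from Rosa (cc), so Farid is Cc.
Every other individual is either homozygous by phenotype or has at least one consistent homozygous assignment, so the count is 4.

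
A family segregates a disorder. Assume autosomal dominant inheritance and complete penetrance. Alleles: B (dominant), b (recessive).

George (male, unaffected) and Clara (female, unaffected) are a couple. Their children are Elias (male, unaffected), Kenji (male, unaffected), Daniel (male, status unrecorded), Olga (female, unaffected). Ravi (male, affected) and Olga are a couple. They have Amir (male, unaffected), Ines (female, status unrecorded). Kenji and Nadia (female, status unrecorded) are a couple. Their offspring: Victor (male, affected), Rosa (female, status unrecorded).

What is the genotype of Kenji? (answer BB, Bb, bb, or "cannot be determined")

bb

Kenji is unaffected, so Kenji is bb.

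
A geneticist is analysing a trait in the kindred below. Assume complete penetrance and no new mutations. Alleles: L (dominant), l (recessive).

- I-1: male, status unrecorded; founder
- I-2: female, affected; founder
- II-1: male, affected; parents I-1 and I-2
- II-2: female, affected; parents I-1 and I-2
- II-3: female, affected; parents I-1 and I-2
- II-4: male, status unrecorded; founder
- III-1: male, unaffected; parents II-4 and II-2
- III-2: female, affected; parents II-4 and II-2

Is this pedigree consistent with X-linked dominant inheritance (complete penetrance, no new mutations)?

A consistent assignment under X-linked dominant exists: I-1 X^L Y, I-2 X^L X^l, II-1 X^L Y, II-2 X^L X^l, II-3 X^L X^L, II-4 X^L Y, III-1 X^l Y, III-2 X^L X^L.
In this assignment every recorded phenotype matches its genotype and every non-founder's genotype is obtainable from its parents' genotypes, so the pedigree is consistent.

Yes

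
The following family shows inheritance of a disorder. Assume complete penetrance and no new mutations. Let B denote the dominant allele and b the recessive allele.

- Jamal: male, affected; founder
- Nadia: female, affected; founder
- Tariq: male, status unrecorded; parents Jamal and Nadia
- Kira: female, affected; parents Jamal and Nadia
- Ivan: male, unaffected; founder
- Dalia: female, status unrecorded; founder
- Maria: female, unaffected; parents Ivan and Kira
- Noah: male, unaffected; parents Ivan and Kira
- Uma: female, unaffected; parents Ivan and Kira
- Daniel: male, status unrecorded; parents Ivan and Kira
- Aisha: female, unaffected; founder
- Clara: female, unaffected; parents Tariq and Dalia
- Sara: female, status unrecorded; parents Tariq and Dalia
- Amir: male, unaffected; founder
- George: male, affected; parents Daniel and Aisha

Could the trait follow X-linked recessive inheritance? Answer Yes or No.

No

Under X-linked recessive, Noah (unaffected, male) cannot arise from Ivan (unaffected) × Kira (affected).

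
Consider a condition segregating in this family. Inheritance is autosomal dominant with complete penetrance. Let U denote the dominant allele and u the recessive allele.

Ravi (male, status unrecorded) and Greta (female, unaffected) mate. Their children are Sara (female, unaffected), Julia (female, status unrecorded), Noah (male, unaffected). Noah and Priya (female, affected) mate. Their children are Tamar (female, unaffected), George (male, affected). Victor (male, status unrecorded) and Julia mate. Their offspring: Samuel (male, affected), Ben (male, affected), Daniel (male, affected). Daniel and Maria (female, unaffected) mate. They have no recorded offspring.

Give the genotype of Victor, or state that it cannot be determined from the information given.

Victor's phenotype is unrecorded, and no parent or child forces a single allele at both positions; consistent genotype assignments exist with Victor as UU or Uu or uu.

cannot be determined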